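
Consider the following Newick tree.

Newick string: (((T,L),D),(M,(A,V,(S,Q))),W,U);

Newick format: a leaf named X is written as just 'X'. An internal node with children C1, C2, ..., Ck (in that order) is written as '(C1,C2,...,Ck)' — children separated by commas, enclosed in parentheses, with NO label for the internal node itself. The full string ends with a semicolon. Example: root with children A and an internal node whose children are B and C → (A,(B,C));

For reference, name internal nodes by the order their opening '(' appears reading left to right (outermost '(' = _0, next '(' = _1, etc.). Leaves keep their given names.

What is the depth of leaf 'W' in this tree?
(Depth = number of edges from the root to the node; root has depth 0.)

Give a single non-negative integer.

Answer: 1

Derivation:
Newick: (((T,L),D),(M,(A,V,(S,Q))),W,U);
Naming internals by '(' encounter order: outermost '(' = _0, next = _1, ...
Query node: W
Path from root: _0 -> W
Depth of W: 1 (number of edges from root)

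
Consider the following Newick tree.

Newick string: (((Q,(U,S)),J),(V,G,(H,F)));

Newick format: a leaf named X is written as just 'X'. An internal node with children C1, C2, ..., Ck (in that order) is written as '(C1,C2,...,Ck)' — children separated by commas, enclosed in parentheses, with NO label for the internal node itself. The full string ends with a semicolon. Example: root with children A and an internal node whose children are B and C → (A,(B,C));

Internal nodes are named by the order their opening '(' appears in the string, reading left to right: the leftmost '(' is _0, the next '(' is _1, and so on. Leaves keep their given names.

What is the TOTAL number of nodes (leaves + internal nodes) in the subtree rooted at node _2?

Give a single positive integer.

Answer: 5

Derivation:
Newick: (((Q,(U,S)),J),(V,G,(H,F)));
Locate _2: it is the '(' at position 2 (the 3rd '(' reading left to right).
Query: subtree rooted at _2
_2: subtree_size = 1 + 4
  Q: subtree_size = 1 + 0
  _3: subtree_size = 1 + 2
    U: subtree_size = 1 + 0
    S: subtree_size = 1 + 0
Total subtree size of _2: 5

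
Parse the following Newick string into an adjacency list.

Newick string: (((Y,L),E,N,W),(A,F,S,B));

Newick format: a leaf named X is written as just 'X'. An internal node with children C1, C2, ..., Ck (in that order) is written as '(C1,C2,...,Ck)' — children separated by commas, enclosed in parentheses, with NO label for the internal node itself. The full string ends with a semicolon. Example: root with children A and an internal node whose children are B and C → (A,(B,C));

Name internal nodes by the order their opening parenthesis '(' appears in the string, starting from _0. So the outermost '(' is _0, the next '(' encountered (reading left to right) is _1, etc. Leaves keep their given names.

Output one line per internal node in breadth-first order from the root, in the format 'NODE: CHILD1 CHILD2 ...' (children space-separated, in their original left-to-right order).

Answer: _0: _1 _3
_1: _2 E N W
_3: A F S B
_2: Y L

Derivation:
Input: (((Y,L),E,N,W),(A,F,S,B));
Scanning left-to-right, naming '(' by encounter order:
  pos 0: '(' -> open internal node _0 (depth 1)
  pos 1: '(' -> open internal node _1 (depth 2)
  pos 2: '(' -> open internal node _2 (depth 3)
  pos 6: ')' -> close internal node _2 (now at depth 2)
  pos 13: ')' -> close internal node _1 (now at depth 1)
  pos 15: '(' -> open internal node _3 (depth 2)
  pos 23: ')' -> close internal node _3 (now at depth 1)
  pos 24: ')' -> close internal node _0 (now at depth 0)
Total internal nodes: 4
BFS adjacency from root:
  _0: _1 _3
  _1: _2 E N W
  _3: A F S B
  _2: Y L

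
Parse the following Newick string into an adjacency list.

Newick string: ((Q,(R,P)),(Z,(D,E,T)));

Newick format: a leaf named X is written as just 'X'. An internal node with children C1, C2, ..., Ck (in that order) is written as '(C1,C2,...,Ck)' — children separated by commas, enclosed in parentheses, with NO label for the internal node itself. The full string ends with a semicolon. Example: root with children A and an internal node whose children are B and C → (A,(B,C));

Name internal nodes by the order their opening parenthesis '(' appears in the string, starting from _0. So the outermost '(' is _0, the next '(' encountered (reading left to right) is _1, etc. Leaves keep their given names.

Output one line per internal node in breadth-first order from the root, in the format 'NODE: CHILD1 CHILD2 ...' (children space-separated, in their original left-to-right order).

Answer: _0: _1 _3
_1: Q _2
_3: Z _4
_2: R P
_4: D E T

Derivation:
Input: ((Q,(R,P)),(Z,(D,E,T)));
Scanning left-to-right, naming '(' by encounter order:
  pos 0: '(' -> open internal node _0 (depth 1)
  pos 1: '(' -> open internal node _1 (depth 2)
  pos 4: '(' -> open internal node _2 (depth 3)
  pos 8: ')' -> close internal node _2 (now at depth 2)
  pos 9: ')' -> close internal node _1 (now at depth 1)
  pos 11: '(' -> open internal node _3 (depth 2)
  pos 14: '(' -> open internal node _4 (depth 3)
  pos 20: ')' -> close internal node _4 (now at depth 2)
  pos 21: ')' -> close internal node _3 (now at depth 1)
  pos 22: ')' -> close internal node _0 (now at depth 0)
Total internal nodes: 5
BFS adjacency from root:
  _0: _1 _3
  _1: Q _2
  _3: Z _4
  _2: R P
  _4: D E T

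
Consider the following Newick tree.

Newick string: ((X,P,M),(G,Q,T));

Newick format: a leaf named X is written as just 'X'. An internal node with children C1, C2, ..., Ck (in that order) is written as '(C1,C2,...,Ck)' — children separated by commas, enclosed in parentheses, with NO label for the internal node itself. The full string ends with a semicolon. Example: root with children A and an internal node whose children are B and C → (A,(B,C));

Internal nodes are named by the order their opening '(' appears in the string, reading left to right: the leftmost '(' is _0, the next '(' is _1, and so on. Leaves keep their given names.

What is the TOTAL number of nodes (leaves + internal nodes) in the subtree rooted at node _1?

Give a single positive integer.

Newick: ((X,P,M),(G,Q,T));
Locate _1: it is the '(' at position 1 (the 2nd '(' reading left to right).
Query: subtree rooted at _1
_1: subtree_size = 1 + 3
  X: subtree_size = 1 + 0
  P: subtree_size = 1 + 0
  M: subtree_size = 1 + 0
Total subtree size of _1: 4

Answer: 4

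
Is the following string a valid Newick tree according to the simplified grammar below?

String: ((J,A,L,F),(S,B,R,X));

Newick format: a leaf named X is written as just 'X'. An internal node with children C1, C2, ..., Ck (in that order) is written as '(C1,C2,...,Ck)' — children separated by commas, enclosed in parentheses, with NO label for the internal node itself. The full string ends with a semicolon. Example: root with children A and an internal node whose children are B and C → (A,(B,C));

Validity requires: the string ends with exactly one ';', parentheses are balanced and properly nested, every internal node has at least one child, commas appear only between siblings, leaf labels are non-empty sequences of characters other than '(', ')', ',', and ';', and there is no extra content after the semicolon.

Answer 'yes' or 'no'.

Input: ((J,A,L,F),(S,B,R,X));
Paren balance: 3 '(' vs 3 ')' OK
Ends with single ';': True
Full parse: OK
Valid: True

Answer: yes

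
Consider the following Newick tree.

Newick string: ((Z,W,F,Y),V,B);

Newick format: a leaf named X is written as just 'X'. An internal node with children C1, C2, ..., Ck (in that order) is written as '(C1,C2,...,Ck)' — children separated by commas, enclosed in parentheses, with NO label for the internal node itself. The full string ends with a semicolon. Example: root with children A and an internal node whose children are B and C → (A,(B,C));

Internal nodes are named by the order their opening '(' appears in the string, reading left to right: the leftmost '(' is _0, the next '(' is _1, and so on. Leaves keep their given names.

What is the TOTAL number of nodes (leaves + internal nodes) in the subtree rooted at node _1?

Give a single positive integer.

Answer: 5

Derivation:
Newick: ((Z,W,F,Y),V,B);
Locate _1: it is the '(' at position 1 (the 2nd '(' reading left to right).
Query: subtree rooted at _1
_1: subtree_size = 1 + 4
  Z: subtree_size = 1 + 0
  W: subtree_size = 1 + 0
  F: subtree_size = 1 + 0
  Y: subtree_size = 1 + 0
Total subtree size of _1: 5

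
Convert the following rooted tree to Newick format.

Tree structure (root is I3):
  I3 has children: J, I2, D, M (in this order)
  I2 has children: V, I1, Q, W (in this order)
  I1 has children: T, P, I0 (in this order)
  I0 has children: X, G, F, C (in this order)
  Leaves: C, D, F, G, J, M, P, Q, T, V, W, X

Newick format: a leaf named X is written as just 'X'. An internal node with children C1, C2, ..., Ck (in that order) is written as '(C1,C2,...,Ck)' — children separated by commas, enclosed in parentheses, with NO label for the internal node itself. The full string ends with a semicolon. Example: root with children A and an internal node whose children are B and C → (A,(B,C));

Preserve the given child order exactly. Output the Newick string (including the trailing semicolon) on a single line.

Answer: (J,(V,(T,P,(X,G,F,C)),Q,W),D,M);

Derivation:
internal I3 with children ['J', 'I2', 'D', 'M']
  leaf 'J' → 'J'
  internal I2 with children ['V', 'I1', 'Q', 'W']
    leaf 'V' → 'V'
    internal I1 with children ['T', 'P', 'I0']
      leaf 'T' → 'T'
      leaf 'P' → 'P'
      internal I0 with children ['X', 'G', 'F', 'C']
        leaf 'X' → 'X'
        leaf 'G' → 'G'
        leaf 'F' → 'F'
        leaf 'C' → 'C'
      → '(X,G,F,C)'
    → '(T,P,(X,G,F,C))'
    leaf 'Q' → 'Q'
    leaf 'W' → 'W'
  → '(V,(T,P,(X,G,F,C)),Q,W)'
  leaf 'D' → 'D'
  leaf 'M' → 'M'
→ '(J,(V,(T,P,(X,G,F,C)),Q,W),D,M)'
Final: (J,(V,(T,P,(X,G,F,C)),Q,W),D,M);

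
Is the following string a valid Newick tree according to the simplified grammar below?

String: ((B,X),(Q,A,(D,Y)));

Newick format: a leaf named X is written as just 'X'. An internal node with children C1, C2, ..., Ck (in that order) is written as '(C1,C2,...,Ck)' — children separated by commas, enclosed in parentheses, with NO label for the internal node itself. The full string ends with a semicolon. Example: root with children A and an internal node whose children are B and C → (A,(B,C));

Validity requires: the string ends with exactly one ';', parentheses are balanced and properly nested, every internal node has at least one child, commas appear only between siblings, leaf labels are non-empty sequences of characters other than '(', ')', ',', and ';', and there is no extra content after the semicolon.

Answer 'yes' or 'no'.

Input: ((B,X),(Q,A,(D,Y)));
Paren balance: 4 '(' vs 4 ')' OK
Ends with single ';': True
Full parse: OK
Valid: True

Answer: yes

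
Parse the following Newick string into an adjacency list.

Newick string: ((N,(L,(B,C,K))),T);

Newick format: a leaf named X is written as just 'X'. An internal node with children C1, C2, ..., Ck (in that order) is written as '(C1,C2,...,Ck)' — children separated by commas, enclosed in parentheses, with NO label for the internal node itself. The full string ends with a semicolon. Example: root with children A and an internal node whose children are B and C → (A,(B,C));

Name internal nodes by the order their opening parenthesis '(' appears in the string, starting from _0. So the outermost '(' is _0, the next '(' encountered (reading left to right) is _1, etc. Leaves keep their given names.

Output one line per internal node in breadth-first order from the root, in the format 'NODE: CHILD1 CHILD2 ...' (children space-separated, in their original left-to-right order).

Input: ((N,(L,(B,C,K))),T);
Scanning left-to-right, naming '(' by encounter order:
  pos 0: '(' -> open internal node _0 (depth 1)
  pos 1: '(' -> open internal node _1 (depth 2)
  pos 4: '(' -> open internal node _2 (depth 3)
  pos 7: '(' -> open internal node _3 (depth 4)
  pos 13: ')' -> close internal node _3 (now at depth 3)
  pos 14: ')' -> close internal node _2 (now at depth 2)
  pos 15: ')' -> close internal node _1 (now at depth 1)
  pos 18: ')' -> close internal node _0 (now at depth 0)
Total internal nodes: 4
BFS adjacency from root:
  _0: _1 T
  _1: N _2
  _2: L _3
  _3: B C K

Answer: _0: _1 T
_1: N _2
_2: L _3
_3: B C K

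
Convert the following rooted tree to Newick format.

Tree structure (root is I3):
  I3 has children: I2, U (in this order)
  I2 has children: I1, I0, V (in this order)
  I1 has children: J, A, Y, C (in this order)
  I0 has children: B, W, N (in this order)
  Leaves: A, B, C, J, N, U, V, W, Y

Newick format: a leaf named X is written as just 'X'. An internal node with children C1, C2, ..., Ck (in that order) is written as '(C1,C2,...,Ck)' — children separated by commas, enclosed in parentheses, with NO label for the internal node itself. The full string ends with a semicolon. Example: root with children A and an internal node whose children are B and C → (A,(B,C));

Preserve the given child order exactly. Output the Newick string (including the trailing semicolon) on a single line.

internal I3 with children ['I2', 'U']
  internal I2 with children ['I1', 'I0', 'V']
    internal I1 with children ['J', 'A', 'Y', 'C']
      leaf 'J' → 'J'
      leaf 'A' → 'A'
      leaf 'Y' → 'Y'
      leaf 'C' → 'C'
    → '(J,A,Y,C)'
    internal I0 with children ['B', 'W', 'N']
      leaf 'B' → 'B'
      leaf 'W' → 'W'
      leaf 'N' → 'N'
    → '(B,W,N)'
    leaf 'V' → 'V'
  → '((J,A,Y,C),(B,W,N),V)'
  leaf 'U' → 'U'
→ '(((J,A,Y,C),(B,W,N),V),U)'
Final: (((J,A,Y,C),(B,W,N),V),U);

Answer: (((J,A,Y,C),(B,W,N),V),U);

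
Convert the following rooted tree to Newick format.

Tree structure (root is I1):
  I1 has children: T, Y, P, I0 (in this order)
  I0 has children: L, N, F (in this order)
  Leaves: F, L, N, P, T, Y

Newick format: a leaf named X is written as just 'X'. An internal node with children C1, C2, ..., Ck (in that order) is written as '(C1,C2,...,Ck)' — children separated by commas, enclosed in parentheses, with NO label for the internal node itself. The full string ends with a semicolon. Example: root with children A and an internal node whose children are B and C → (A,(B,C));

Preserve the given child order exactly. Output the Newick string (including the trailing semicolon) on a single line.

internal I1 with children ['T', 'Y', 'P', 'I0']
  leaf 'T' → 'T'
  leaf 'Y' → 'Y'
  leaf 'P' → 'P'
  internal I0 with children ['L', 'N', 'F']
    leaf 'L' → 'L'
    leaf 'N' → 'N'
    leaf 'F' → 'F'
  → '(L,N,F)'
→ '(T,Y,P,(L,N,F))'
Final: (T,Y,P,(L,N,F));

Answer: (T,Y,P,(L,N,F));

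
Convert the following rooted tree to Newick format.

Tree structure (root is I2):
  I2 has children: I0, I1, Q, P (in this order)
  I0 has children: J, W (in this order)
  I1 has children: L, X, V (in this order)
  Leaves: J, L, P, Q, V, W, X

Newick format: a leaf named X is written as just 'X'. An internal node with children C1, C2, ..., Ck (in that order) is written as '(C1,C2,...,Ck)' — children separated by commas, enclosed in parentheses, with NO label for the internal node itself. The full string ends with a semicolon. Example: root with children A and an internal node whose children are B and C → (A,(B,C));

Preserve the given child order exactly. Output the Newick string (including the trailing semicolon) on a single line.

Answer: ((J,W),(L,X,V),Q,P);

Derivation:
internal I2 with children ['I0', 'I1', 'Q', 'P']
  internal I0 with children ['J', 'W']
    leaf 'J' → 'J'
    leaf 'W' → 'W'
  → '(J,W)'
  internal I1 with children ['L', 'X', 'V']
    leaf 'L' → 'L'
    leaf 'X' → 'X'
    leaf 'V' → 'V'
  → '(L,X,V)'
  leaf 'Q' → 'Q'
  leaf 'P' → 'P'
→ '((J,W),(L,X,V),Q,P)'
Final: ((J,W),(L,X,V),Q,P);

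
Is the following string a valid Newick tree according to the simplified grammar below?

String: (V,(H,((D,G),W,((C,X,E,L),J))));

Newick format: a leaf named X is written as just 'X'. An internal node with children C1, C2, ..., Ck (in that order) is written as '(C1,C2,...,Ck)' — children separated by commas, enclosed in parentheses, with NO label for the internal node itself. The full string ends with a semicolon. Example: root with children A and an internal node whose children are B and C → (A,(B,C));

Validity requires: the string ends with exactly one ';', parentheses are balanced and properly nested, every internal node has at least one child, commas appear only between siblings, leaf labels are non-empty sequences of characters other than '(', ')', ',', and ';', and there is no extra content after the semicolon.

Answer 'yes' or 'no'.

Answer: yes

Derivation:
Input: (V,(H,((D,G),W,((C,X,E,L),J))));
Paren balance: 6 '(' vs 6 ')' OK
Ends with single ';': True
Full parse: OK
Valid: True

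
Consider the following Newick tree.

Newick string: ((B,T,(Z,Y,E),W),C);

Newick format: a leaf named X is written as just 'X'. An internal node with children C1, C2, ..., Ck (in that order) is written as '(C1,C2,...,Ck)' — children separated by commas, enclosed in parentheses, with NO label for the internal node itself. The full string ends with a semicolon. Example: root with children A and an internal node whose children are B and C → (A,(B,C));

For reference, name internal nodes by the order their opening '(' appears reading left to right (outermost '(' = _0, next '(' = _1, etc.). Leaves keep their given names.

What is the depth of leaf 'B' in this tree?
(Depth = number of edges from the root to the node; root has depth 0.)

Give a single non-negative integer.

Newick: ((B,T,(Z,Y,E),W),C);
Naming internals by '(' encounter order: outermost '(' = _0, next = _1, ...
Query node: B
Path from root: _0 -> _1 -> B
Depth of B: 2 (number of edges from root)

Answer: 2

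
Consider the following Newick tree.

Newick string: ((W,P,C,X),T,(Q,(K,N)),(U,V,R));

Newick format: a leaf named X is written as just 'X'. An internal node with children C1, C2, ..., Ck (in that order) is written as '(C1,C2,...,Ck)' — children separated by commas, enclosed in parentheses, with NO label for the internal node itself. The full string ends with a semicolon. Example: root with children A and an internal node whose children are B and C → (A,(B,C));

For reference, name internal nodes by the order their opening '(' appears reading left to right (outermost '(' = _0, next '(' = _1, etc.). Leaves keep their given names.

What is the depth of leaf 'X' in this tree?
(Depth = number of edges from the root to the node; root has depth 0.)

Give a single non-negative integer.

Answer: 2

Derivation:
Newick: ((W,P,C,X),T,(Q,(K,N)),(U,V,R));
Naming internals by '(' encounter order: outermost '(' = _0, next = _1, ...
Query node: X
Path from root: _0 -> _1 -> X
Depth of X: 2 (number of edges from root)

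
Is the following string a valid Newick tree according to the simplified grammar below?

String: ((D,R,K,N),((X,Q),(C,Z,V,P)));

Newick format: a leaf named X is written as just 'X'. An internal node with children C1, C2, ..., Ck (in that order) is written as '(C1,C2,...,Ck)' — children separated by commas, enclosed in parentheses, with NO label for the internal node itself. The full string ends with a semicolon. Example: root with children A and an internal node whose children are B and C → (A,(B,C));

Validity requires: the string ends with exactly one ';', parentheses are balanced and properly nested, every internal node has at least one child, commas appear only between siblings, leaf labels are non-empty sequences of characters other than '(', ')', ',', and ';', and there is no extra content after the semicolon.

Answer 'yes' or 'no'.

Input: ((D,R,K,N),((X,Q),(C,Z,V,P)));
Paren balance: 5 '(' vs 5 ')' OK
Ends with single ';': True
Full parse: OK
Valid: True

Answer: yes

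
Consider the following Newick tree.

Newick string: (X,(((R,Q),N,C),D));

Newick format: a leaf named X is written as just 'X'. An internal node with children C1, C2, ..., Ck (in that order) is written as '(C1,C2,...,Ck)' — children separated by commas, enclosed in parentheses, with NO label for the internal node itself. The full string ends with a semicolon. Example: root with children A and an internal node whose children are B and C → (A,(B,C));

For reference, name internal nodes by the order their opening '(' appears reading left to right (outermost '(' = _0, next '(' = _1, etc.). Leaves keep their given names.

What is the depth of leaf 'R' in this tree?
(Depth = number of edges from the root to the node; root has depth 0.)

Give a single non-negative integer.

Newick: (X,(((R,Q),N,C),D));
Naming internals by '(' encounter order: outermost '(' = _0, next = _1, ...
Query node: R
Path from root: _0 -> _1 -> _2 -> _3 -> R
Depth of R: 4 (number of edges from root)

Answer: 4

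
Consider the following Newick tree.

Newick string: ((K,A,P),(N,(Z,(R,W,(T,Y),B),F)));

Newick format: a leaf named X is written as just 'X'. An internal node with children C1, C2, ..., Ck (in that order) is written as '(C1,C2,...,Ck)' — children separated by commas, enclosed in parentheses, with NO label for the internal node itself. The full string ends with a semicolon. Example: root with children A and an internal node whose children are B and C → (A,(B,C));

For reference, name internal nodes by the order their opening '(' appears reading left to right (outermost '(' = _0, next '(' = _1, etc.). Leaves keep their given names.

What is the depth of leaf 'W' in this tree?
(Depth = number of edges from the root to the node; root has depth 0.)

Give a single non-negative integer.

Answer: 4

Derivation:
Newick: ((K,A,P),(N,(Z,(R,W,(T,Y),B),F)));
Naming internals by '(' encounter order: outermost '(' = _0, next = _1, ...
Query node: W
Path from root: _0 -> _2 -> _3 -> _4 -> W
Depth of W: 4 (number of edges from root)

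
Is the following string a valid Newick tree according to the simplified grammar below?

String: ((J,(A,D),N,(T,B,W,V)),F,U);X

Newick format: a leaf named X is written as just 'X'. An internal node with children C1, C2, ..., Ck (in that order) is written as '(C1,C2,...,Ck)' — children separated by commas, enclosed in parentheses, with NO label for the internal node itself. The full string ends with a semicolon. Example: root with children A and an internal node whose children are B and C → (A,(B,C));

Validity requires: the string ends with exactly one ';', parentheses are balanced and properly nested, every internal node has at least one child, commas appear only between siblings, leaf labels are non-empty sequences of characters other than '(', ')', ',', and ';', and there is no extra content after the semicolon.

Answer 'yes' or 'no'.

Input: ((J,(A,D),N,(T,B,W,V)),F,U);X
Paren balance: 4 '(' vs 4 ')' OK
Ends with single ';': False
Full parse: FAILS (must end with ;)
Valid: False

Answer: no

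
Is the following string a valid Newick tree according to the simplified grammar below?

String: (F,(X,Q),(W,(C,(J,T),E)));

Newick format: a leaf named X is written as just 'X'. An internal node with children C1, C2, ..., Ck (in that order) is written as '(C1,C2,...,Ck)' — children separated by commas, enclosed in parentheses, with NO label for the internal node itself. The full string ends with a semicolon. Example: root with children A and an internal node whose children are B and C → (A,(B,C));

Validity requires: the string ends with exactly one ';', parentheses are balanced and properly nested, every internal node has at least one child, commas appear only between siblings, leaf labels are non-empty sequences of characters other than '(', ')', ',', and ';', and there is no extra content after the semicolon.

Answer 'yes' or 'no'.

Answer: yes

Derivation:
Input: (F,(X,Q),(W,(C,(J,T),E)));
Paren balance: 5 '(' vs 5 ')' OK
Ends with single ';': True
Full parse: OK
Valid: True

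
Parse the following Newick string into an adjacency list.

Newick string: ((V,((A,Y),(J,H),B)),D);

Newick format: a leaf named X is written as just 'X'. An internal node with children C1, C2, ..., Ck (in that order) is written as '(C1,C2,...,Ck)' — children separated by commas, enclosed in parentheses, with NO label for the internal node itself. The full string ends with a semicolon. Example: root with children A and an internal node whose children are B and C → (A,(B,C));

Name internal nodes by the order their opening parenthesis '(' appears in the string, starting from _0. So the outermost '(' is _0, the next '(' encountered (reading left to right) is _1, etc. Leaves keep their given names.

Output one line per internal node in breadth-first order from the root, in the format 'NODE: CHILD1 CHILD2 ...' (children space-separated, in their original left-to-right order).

Input: ((V,((A,Y),(J,H),B)),D);
Scanning left-to-right, naming '(' by encounter order:
  pos 0: '(' -> open internal node _0 (depth 1)
  pos 1: '(' -> open internal node _1 (depth 2)
  pos 4: '(' -> open internal node _2 (depth 3)
  pos 5: '(' -> open internal node _3 (depth 4)
  pos 9: ')' -> close internal node _3 (now at depth 3)
  pos 11: '(' -> open internal node _4 (depth 4)
  pos 15: ')' -> close internal node _4 (now at depth 3)
  pos 18: ')' -> close internal node _2 (now at depth 2)
  pos 19: ')' -> close internal node _1 (now at depth 1)
  pos 22: ')' -> close internal node _0 (now at depth 0)
Total internal nodes: 5
BFS adjacency from root:
  _0: _1 D
  _1: V _2
  _2: _3 _4 B
  _3: A Y
  _4: J H

Answer: _0: _1 D
_1: V _2
_2: _3 _4 B
_3: A Y
_4: J H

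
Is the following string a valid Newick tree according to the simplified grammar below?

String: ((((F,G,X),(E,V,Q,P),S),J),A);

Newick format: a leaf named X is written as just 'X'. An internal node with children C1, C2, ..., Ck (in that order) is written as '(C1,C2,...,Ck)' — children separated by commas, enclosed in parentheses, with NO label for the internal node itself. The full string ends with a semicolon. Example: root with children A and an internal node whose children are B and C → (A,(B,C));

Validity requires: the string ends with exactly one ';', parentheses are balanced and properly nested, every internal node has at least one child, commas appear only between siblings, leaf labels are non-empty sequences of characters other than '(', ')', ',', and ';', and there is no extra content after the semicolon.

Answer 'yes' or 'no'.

Input: ((((F,G,X),(E,V,Q,P),S),J),A);
Paren balance: 5 '(' vs 5 ')' OK
Ends with single ';': True
Full parse: OK
Valid: True

Answer: yes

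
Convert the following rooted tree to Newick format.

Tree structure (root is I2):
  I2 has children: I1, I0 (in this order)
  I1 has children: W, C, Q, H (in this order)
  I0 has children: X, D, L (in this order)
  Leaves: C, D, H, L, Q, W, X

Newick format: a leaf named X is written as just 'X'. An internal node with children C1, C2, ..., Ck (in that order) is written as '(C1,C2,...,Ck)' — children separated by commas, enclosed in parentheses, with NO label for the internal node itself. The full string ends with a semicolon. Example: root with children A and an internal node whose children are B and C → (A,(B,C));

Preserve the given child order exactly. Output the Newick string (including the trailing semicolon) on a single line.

Answer: ((W,C,Q,H),(X,D,L));

Derivation:
internal I2 with children ['I1', 'I0']
  internal I1 with children ['W', 'C', 'Q', 'H']
    leaf 'W' → 'W'
    leaf 'C' → 'C'
    leaf 'Q' → 'Q'
    leaf 'H' → 'H'
  → '(W,C,Q,H)'
  internal I0 with children ['X', 'D', 'L']
    leaf 'X' → 'X'
    leaf 'D' → 'D'
    leaf 'L' → 'L'
  → '(X,D,L)'
→ '((W,C,Q,H),(X,D,L))'
Final: ((W,C,Q,H),(X,D,L));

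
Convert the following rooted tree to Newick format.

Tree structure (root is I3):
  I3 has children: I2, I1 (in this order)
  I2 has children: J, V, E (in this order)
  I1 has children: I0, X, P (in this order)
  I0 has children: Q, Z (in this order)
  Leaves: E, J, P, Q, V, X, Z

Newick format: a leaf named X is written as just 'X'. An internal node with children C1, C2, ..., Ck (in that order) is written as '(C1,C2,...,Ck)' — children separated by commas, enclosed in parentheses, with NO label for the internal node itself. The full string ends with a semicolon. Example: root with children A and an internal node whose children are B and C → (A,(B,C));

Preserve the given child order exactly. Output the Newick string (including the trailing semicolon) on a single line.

internal I3 with children ['I2', 'I1']
  internal I2 with children ['J', 'V', 'E']
    leaf 'J' → 'J'
    leaf 'V' → 'V'
    leaf 'E' → 'E'
  → '(J,V,E)'
  internal I1 with children ['I0', 'X', 'P']
    internal I0 with children ['Q', 'Z']
      leaf 'Q' → 'Q'
      leaf 'Z' → 'Z'
    → '(Q,Z)'
    leaf 'X' → 'X'
    leaf 'P' → 'P'
  → '((Q,Z),X,P)'
→ '((J,V,E),((Q,Z),X,P))'
Final: ((J,V,E),((Q,Z),X,P));

Answer: ((J,V,E),((Q,Z),X,P));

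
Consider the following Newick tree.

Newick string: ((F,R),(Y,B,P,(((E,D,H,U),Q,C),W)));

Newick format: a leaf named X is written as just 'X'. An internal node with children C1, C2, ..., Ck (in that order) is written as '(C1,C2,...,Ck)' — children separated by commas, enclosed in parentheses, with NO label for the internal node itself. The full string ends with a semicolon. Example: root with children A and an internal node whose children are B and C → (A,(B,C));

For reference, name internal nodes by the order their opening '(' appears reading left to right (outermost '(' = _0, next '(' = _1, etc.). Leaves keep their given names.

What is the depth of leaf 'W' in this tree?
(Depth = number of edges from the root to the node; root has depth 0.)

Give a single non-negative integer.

Newick: ((F,R),(Y,B,P,(((E,D,H,U),Q,C),W)));
Naming internals by '(' encounter order: outermost '(' = _0, next = _1, ...
Query node: W
Path from root: _0 -> _2 -> _3 -> W
Depth of W: 3 (number of edges from root)

Answer: 3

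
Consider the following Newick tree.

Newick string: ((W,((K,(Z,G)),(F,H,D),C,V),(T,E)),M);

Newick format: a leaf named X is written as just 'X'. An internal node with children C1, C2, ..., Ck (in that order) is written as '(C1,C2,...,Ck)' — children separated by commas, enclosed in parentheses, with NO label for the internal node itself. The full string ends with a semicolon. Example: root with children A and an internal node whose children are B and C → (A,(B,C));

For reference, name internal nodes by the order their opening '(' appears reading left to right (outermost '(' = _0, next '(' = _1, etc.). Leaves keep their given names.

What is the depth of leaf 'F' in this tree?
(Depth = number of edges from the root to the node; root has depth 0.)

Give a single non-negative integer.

Newick: ((W,((K,(Z,G)),(F,H,D),C,V),(T,E)),M);
Naming internals by '(' encounter order: outermost '(' = _0, next = _1, ...
Query node: F
Path from root: _0 -> _1 -> _2 -> _5 -> F
Depth of F: 4 (number of edges from root)

Answer: 4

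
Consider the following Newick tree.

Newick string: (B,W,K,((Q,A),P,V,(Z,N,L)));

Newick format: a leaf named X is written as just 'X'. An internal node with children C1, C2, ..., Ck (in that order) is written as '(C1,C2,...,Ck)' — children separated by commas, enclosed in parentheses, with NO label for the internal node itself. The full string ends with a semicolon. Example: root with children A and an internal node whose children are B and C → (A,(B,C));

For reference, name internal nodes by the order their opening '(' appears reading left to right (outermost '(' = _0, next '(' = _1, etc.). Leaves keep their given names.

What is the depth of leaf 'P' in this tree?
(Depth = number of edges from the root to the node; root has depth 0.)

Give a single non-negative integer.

Answer: 2

Derivation:
Newick: (B,W,K,((Q,A),P,V,(Z,N,L)));
Naming internals by '(' encounter order: outermost '(' = _0, next = _1, ...
Query node: P
Path from root: _0 -> _1 -> P
Depth of P: 2 (number of edges from root)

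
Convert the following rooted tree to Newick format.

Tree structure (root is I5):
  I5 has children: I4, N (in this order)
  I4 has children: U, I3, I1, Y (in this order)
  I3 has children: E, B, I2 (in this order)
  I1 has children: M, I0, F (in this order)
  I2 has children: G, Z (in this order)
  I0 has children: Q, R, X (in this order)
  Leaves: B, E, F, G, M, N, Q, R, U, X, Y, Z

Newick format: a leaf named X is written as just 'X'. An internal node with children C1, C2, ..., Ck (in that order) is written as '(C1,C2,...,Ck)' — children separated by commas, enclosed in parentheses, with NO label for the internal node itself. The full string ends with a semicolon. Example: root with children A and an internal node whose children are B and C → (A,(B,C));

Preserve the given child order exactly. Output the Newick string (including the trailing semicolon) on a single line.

Answer: ((U,(E,B,(G,Z)),(M,(Q,R,X),F),Y),N);

Derivation:
internal I5 with children ['I4', 'N']
  internal I4 with children ['U', 'I3', 'I1', 'Y']
    leaf 'U' → 'U'
    internal I3 with children ['E', 'B', 'I2']
      leaf 'E' → 'E'
      leaf 'B' → 'B'
      internal I2 with children ['G', 'Z']
        leaf 'G' → 'G'
        leaf 'Z' → 'Z'
      → '(G,Z)'
    → '(E,B,(G,Z))'
    internal I1 with children ['M', 'I0', 'F']
      leaf 'M' → 'M'
      internal I0 with children ['Q', 'R', 'X']
        leaf 'Q' → 'Q'
        leaf 'R' → 'R'
        leaf 'X' → 'X'
      → '(Q,R,X)'
      leaf 'F' → 'F'
    → '(M,(Q,R,X),F)'
    leaf 'Y' → 'Y'
  → '(U,(E,B,(G,Z)),(M,(Q,R,X),F),Y)'
  leaf 'N' → 'N'
→ '((U,(E,B,(G,Z)),(M,(Q,R,X),F),Y),N)'
Final: ((U,(E,B,(G,Z)),(M,(Q,R,X),F),Y),N);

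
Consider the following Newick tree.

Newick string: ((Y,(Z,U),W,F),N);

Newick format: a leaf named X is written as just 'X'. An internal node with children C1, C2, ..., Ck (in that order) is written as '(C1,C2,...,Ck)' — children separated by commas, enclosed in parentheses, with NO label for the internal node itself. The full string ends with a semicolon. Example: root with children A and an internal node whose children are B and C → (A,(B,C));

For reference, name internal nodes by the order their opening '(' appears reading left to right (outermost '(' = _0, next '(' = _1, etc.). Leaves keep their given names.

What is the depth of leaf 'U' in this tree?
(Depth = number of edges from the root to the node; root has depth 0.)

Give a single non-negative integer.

Answer: 3

Derivation:
Newick: ((Y,(Z,U),W,F),N);
Naming internals by '(' encounter order: outermost '(' = _0, next = _1, ...
Query node: U
Path from root: _0 -> _1 -> _2 -> U
Depth of U: 3 (number of edges from root)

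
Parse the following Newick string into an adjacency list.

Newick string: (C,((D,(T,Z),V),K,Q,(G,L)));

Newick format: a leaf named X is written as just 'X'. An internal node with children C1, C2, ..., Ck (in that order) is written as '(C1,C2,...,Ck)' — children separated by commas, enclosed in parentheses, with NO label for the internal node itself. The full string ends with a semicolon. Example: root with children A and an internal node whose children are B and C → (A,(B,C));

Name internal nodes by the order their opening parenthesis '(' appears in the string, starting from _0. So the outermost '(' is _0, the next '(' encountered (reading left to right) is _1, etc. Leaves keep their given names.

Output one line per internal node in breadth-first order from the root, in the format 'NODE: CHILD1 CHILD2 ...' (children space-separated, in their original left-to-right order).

Input: (C,((D,(T,Z),V),K,Q,(G,L)));
Scanning left-to-right, naming '(' by encounter order:
  pos 0: '(' -> open internal node _0 (depth 1)
  pos 3: '(' -> open internal node _1 (depth 2)
  pos 4: '(' -> open internal node _2 (depth 3)
  pos 7: '(' -> open internal node _3 (depth 4)
  pos 11: ')' -> close internal node _3 (now at depth 3)
  pos 14: ')' -> close internal node _2 (now at depth 2)
  pos 20: '(' -> open internal node _4 (depth 3)
  pos 24: ')' -> close internal node _4 (now at depth 2)
  pos 25: ')' -> close internal node _1 (now at depth 1)
  pos 26: ')' -> close internal node _0 (now at depth 0)
Total internal nodes: 5
BFS adjacency from root:
  _0: C _1
  _1: _2 K Q _4
  _2: D _3 V
  _4: G L
  _3: T Z

Answer: _0: C _1
_1: _2 K Q _4
_2: D _3 V
_4: G L
_3: T Z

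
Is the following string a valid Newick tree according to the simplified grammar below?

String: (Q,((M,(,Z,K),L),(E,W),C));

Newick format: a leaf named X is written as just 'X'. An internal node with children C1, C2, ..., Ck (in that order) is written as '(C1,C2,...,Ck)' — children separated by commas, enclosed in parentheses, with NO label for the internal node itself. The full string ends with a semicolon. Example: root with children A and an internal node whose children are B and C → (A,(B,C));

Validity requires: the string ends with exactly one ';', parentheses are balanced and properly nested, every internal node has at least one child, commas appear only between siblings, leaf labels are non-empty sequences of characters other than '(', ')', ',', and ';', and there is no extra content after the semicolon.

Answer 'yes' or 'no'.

Answer: no

Derivation:
Input: (Q,((M,(,Z,K),L),(E,W),C));
Paren balance: 5 '(' vs 5 ')' OK
Ends with single ';': True
Full parse: FAILS (empty leaf label at pos 8)
Valid: False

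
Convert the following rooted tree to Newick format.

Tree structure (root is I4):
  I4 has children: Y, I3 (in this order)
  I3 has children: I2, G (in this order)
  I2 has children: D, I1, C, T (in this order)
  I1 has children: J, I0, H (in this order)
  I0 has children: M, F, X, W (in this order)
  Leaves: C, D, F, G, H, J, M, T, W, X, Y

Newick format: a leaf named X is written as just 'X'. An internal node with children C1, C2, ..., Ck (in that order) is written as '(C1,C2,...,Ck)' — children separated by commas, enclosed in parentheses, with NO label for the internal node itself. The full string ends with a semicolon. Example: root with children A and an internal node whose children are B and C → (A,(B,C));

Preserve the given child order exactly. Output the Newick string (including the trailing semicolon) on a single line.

Answer: (Y,((D,(J,(M,F,X,W),H),C,T),G));

Derivation:
internal I4 with children ['Y', 'I3']
  leaf 'Y' → 'Y'
  internal I3 with children ['I2', 'G']
    internal I2 with children ['D', 'I1', 'C', 'T']
      leaf 'D' → 'D'
      internal I1 with children ['J', 'I0', 'H']
        leaf 'J' → 'J'
        internal I0 with children ['M', 'F', 'X', 'W']
          leaf 'M' → 'M'
          leaf 'F' → 'F'
          leaf 'X' → 'X'
          leaf 'W' → 'W'
        → '(M,F,X,W)'
        leaf 'H' → 'H'
      → '(J,(M,F,X,W),H)'
      leaf 'C' → 'C'
      leaf 'T' → 'T'
    → '(D,(J,(M,F,X,W),H),C,T)'
    leaf 'G' → 'G'
  → '((D,(J,(M,F,X,W),H),C,T),G)'
→ '(Y,((D,(J,(M,F,X,W),H),C,T),G))'
Final: (Y,((D,(J,(M,F,X,W),H),C,T),G));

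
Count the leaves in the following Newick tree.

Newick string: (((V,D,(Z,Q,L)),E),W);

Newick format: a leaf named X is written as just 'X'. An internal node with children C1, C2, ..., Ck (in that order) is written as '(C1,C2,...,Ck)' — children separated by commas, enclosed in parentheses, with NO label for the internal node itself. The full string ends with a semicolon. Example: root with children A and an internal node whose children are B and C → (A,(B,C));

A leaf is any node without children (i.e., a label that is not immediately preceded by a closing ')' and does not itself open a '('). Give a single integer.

Answer: 7

Derivation:
Newick: (((V,D,(Z,Q,L)),E),W);
Scan left-to-right; a leaf is any maximal label run not followed by '(':
  pos 3: leaf 'V' → count = 1
  pos 5: leaf 'D' → count = 2
  pos 8: leaf 'Z' → count = 3
  pos 10: leaf 'Q' → count = 4
  pos 12: leaf 'L' → count = 5
  pos 16: leaf 'E' → count = 6
  pos 19: leaf 'W' → count = 7
Total leaves: 7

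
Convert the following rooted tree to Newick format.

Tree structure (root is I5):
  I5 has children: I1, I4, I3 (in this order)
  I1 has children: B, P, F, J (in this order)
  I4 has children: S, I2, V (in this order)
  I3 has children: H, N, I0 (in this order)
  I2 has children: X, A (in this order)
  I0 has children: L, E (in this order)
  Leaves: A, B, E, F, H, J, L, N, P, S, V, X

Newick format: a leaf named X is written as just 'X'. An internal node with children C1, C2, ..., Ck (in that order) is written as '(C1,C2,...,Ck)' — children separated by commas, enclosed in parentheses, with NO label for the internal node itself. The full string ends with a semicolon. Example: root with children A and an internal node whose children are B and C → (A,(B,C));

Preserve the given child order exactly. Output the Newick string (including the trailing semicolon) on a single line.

internal I5 with children ['I1', 'I4', 'I3']
  internal I1 with children ['B', 'P', 'F', 'J']
    leaf 'B' → 'B'
    leaf 'P' → 'P'
    leaf 'F' → 'F'
    leaf 'J' → 'J'
  → '(B,P,F,J)'
  internal I4 with children ['S', 'I2', 'V']
    leaf 'S' → 'S'
    internal I2 with children ['X', 'A']
      leaf 'X' → 'X'
      leaf 'A' → 'A'
    → '(X,A)'
    leaf 'V' → 'V'
  → '(S,(X,A),V)'
  internal I3 with children ['H', 'N', 'I0']
    leaf 'H' → 'H'
    leaf 'N' → 'N'
    internal I0 with children ['L', 'E']
      leaf 'L' → 'L'
      leaf 'E' → 'E'
    → '(L,E)'
  → '(H,N,(L,E))'
→ '((B,P,F,J),(S,(X,A),V),(H,N,(L,E)))'
Final: ((B,P,F,J),(S,(X,A),V),(H,N,(L,E)));

Answer: ((B,P,F,J),(S,(X,A),V),(H,N,(L,E)));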